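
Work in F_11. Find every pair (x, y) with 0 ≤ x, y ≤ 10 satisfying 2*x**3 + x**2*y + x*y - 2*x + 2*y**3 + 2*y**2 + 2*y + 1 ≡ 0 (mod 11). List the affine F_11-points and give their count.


Affine F_11-points: {(0, 6), (0, 9), (1, 2), (2, 9), (4, 0), (4, 10), (5, 10), (6, 8), (8, 10), (9, 0), (9, 4), (9, 6), (10, 6), (10, 9)}; count = 14.

For each of the 121 pairs (x, y) ∈ F_11², evaluate f(x, y) mod 11. Record the zeros.
  x = 0: [0↦1, 1↦7, 2↦7, 3↦2, 4↦4, 5↦3, 6↦0, 7↦7, 8↦3, 9↦0, 10↦10]  zeros at y ∈ {6, 9}
  x = 1: [0↦1, 1↦9, 2↦0, 3↦8, 4↦1, 5↦2, 6↦1, 7↦10, 8↦8, 9↦7, 10↦8]  zeros at y ∈ {2}
  x = 2: [0↦2, 1↦3, 2↦9, 3↦10, 4↦7, 5↦1, 6↦4, 7↦6, 8↦8, 9↦0, 10↦5]  zeros at y ∈ {9}
  x = 3: [0↦5, 1↦1, 2↦2, 3↦9, 4↦1, 5↦1, 6↦10, 7↦7, 8↦4, 9↦2, 10↦2]  zeros at y ∈ ∅
  x = 4: [0↦0, 1↦4, 2↦2, 3↦6, 4↦6, 5↦3, 6↦9, 7↦3, 8↦8, 9↦3, 10↦0]  zeros at y ∈ {0, 10}
  x = 5: [0↦10, 1↦2, 2↦10, 3↦2, 4↦1, 5↦8, 6↦2, 7↦6, 8↦10, 9↦4, 10↦0]  zeros at y ∈ {10}
  x = 6: [0↦3, 1↦7, 2↦5, 3↦9, 4↦9, 5↦6, 6↦1, 7↦6, 8↦0, 9↦6, 10↦3]  zeros at y ∈ {8}
  x = 7: [0↦2, 1↦9, 2↦10, 3↦6, 4↦9, 5↦9, 6↦7, 7↦4, 8↦1, 9↦10, 10↦10]  zeros at y ∈ ∅
  x = 8: [0↦8, 1↦9, 2↦4, 3↦5, 4↦2, 5↦7, 6↦10, 7↦1, 8↦3, 9↦6, 10↦0]  zeros at y ∈ {10}
  x = 9: [0↦0, 1↦8, 2↦10, 3↦7, 4↦0, 5↦1, 6↦0, 7↦9, 8↦7, 9↦6, 10↦7]  zeros at y ∈ {0, 4, 6}
  x = 10: [0↦1, 1↦7, 2↦7, 3↦2, 4↦4, 5↦3, 6↦0, 7↦7, 8↦3, 9↦0, 10↦10]  zeros at y ∈ {6, 9}
Collecting zeros: affine points = {(0, 6), (0, 9), (1, 2), (2, 9), (4, 0), (4, 10), (5, 10), (6, 8), (8, 10), (9, 0), (9, 4), (9, 6), (10, 6), (10, 9)}.
Total count |C(F_11)_aff| = 14.


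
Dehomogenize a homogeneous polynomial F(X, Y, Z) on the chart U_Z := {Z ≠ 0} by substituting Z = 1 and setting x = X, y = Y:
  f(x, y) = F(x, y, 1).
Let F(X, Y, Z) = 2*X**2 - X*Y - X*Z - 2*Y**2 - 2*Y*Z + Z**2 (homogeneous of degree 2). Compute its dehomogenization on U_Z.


f(x, y) = 2*x**2 - x*y - x - 2*y**2 - 2*y + 1

On U_Z we set Z = 1. Each monomial c·X^i·Y^j·Z^k in F becomes c·x^i·y^j·1^k = c·x^i·y^j.
Substituting Z = 1: F(X, Y, 1) = 2*x**2 - x*y - x - 2*y**2 - 2*y + 1.
Note: deg(f) ≤ deg(F) = 2; strict inequality happens when F is divisible by Z (lost terms).


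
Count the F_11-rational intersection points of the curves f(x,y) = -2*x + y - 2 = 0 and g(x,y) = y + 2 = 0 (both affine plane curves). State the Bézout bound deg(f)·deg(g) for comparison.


Common zeros: {(9, 9)}; count = 1; Bézout bound = 1.

deg(f) = 1, deg(g) = 1, so Bézout bound = 1.
Scan x ∈ F_11. For each x, list the y ∈ F_11 with f(x, y) ≡ 0 and those with g(x, y) ≡ 0 (mod 11); the common zeros in that column are the intersection.
  x = 0: f ≡ 0 at y ∈ {2}; g ≡ 0 at y ∈ {9}; common: ∅.
  x = 1: f ≡ 0 at y ∈ {4}; g ≡ 0 at y ∈ {9}; common: ∅.
  x = 2: f ≡ 0 at y ∈ {6}; g ≡ 0 at y ∈ {9}; common: ∅.
  x = 3: f ≡ 0 at y ∈ {8}; g ≡ 0 at y ∈ {9}; common: ∅.
  x = 4: f ≡ 0 at y ∈ {10}; g ≡ 0 at y ∈ {9}; common: ∅.
  x = 5: f ≡ 0 at y ∈ {1}; g ≡ 0 at y ∈ {9}; common: ∅.
  x = 6: f ≡ 0 at y ∈ {3}; g ≡ 0 at y ∈ {9}; common: ∅.
  x = 7: f ≡ 0 at y ∈ {5}; g ≡ 0 at y ∈ {9}; common: ∅.
  x = 8: f ≡ 0 at y ∈ {7}; g ≡ 0 at y ∈ {9}; common: ∅.
  x = 9: f ≡ 0 at y ∈ {9}; g ≡ 0 at y ∈ {9}; common: {9}.
  x = 10: f ≡ 0 at y ∈ {0}; g ≡ 0 at y ∈ {9}; common: ∅.
Collecting: common zeros = {(9, 9)}, so the count is 1.
Comparison with the Bézout bound: 1 ≤ 1 = deg(f)·deg(g), as expected for curves with no common component (the bound is attained).


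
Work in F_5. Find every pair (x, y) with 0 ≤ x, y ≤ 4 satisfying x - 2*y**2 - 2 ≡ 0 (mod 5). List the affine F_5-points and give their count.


Affine F_5-points: {(0, 2), (0, 3), (2, 0), (4, 1), (4, 4)}; count = 5.

For each of the 25 pairs (x, y) ∈ F_5², evaluate f(x, y) mod 5. Record the zeros.
  x = 0: [0↦3, 1↦1, 2↦0, 3↦0, 4↦1]  zeros at y ∈ {2, 3}
  x = 1: [0↦4, 1↦2, 2↦1, 3↦1, 4↦2]  zeros at y ∈ ∅
  x = 2: [0↦0, 1↦3, 2↦2, 3↦2, 4↦3]  zeros at y ∈ {0}
  x = 3: [0↦1, 1↦4, 2↦3, 3↦3, 4↦4]  zeros at y ∈ ∅
  x = 4: [0↦2, 1↦0, 2↦4, 3↦4, 4↦0]  zeros at y ∈ {1, 4}
Collecting zeros: affine points = {(0, 2), (0, 3), (2, 0), (4, 1), (4, 4)}.
Total count |C(F_5)_aff| = 5.


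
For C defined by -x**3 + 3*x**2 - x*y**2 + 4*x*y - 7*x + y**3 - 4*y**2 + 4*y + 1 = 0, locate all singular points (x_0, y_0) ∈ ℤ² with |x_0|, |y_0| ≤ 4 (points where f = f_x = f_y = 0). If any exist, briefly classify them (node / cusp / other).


Singular points: {(1, 2)}; classification: cusp.

Compute partial derivatives:
  f_x = -3*x**2 + 6*x - y**2 + 4*y - 7.
  f_y = -2*x*y + 4*x + 3*y**2 - 8*y + 4.
Scan x_0 ∈ {−4, ..., 4}. For each x_0, f_y(x_0, y) is a polynomial in y; find its integer roots y ∈ {−4, ..., 4}, then test f_x and f at those candidates.
  x = -4: f_y(-4, y) = 3*y**2 - 12; vanishes at y ∈ {-2, 2}. (-4, -2): f_x = -91 ≠ 0; (-4, 2): f_x = -75 ≠ 0.
  x = -3: f_y(-3, y) = 3*y**2 - 2*y - 8; vanishes at y ∈ {2}. (-3, 2): f_x = -48 ≠ 0.
  x = -2: f_y(-2, y) = 3*y**2 - 4*y - 4; vanishes at y ∈ {2}. (-2, 2): f_x = -27 ≠ 0.
  x = -1: f_y(-1, y) = 3*y**2 - 6*y; vanishes at y ∈ {0, 2}. (-1, 0): f_x = -16 ≠ 0; (-1, 2): f_x = -12 ≠ 0.
  x = 0: f_y(0, y) = 3*y**2 - 8*y + 4; vanishes at y ∈ {2}. (0, 2): f_x = -3 ≠ 0.
  x = 1: f_y(1, y) = 3*y**2 - 10*y + 8; vanishes at y ∈ {2}. (1, 2): f_x = 0, f = 0 — SINGULAR.
  x = 2: f_y(2, y) = 3*y**2 - 12*y + 12; vanishes at y ∈ {2}. (2, 2): f_x = -3 ≠ 0.
  x = 3: f_y(3, y) = 3*y**2 - 14*y + 16; vanishes at y ∈ {2}. (3, 2): f_x = -12 ≠ 0.
  x = 4: f_y(4, y) = 3*y**2 - 16*y + 20; vanishes at y ∈ {2}. (4, 2): f_x = -27 ≠ 0.
Only singular point on the grid: (1, 2).
Classify: substitute x = 1 + u, y = 2 + v and expand: f = -u**3 - u*v**2 + v**3 + v**2.
No constant or linear terms (consistent with a singular point). Quadratic part: v**2. Cubic part: -u**3 - u*v**2 + v**3.
The quadratic part v**2 is a perfect square, so there is a single (double) tangent line v = 0, i.e. y = 2. Restricting the cubic part to that line (v = 0) leaves -u**3 ≠ 0, so f is not divisible by v and the branch is v² ≈ u**3 to lowest order — this is a cusp.
Classification: cusp.


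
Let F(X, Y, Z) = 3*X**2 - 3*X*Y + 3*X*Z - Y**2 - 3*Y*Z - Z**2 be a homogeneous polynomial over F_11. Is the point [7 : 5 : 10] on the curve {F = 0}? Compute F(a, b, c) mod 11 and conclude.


F(7,5,10) ≡ 10 (mod 11); P is NOT on the curve.

Evaluate F(7, 5, 10) term-by-term (mod 11).
  3*X**2 ↦ 3·49·1·1 = 147
  -3*X*Y ↦ -3·7·5·1 = -105
  3*X*Z ↦ 3·7·1·10 = 210
  -Y**2 ↦ -1·1·25·1 = -25
  -3*Y*Z ↦ -3·1·5·10 = -150
  -Z**2 ↦ -1·1·1·100 = -100
Sum: F(7, 5, 10) = (147) + (-105) + (210) + (-25) + (-150) + (-100) = -23.
Reducing mod 11: -23 ≡ 10 (mod 11).
Since F(a, b, c) ≡ 10 ≠ 0 (mod 11), P does NOT lie on the curve.


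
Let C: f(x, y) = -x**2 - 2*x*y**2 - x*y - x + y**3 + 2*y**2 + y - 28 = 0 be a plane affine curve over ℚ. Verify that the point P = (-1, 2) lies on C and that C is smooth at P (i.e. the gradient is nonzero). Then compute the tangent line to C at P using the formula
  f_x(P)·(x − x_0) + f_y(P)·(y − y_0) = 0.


Tangent line at P: -9*x + 30*y - 69 = 0.

Step 1: f(-1, 2) = 0, so P lies on C.
Step 2: partial derivatives
  f_x(x, y) = -2*x - 2*y**2 - y - 1, f_y(x, y) = -4*x*y - x + 3*y**2 + 4*y + 1.
  f_x(P) = -9, f_y(P) = 30 (gradient nonzero, so P is smooth).
Step 3: tangent line at P: -9·(x − -1) + 30·(y − 2) = 0.
Expanding: -9*x + 30*y - 69 = 0.


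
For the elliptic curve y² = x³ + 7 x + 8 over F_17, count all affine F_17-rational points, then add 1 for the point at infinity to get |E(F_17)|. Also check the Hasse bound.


Affine points = {(0, 5), (0, 12), (1, 4), (1, 13), (2, 8), (2, 9), (4, 7), (4, 10), (5, 7), (5, 10), (7, 3), (7, 14), (8, 7), (8, 10), (9, 1), (9, 16), (12, 1), (12, 16), (13, 1), (13, 16), (16, 0)}; affine count = 21; |E(F_17)| = 22.

Discriminant check: Δ ∝ 4a³ + 27b² = 4·7³ + 27·8² = 4·343 + 27·64 ≡ 6 (mod 17). Nonzero ⇒ E is nonsingular.
For each x ∈ F_17, compute rhs = x³ + 7·x + 8 mod 17, then count y ∈ F_17 with y² ≡ rhs.
  x = 0: rhs = 8, matching y values: 5, 12 (2 points).
  x = 1: rhs = 16, matching y values: 4, 13 (2 points).
  x = 2: rhs = 13, matching y values: 8, 9 (2 points).
  x = 3: rhs = 5, matching y values: none (0 points).
  x = 4: rhs = 15, matching y values: 7, 10 (2 points).
  x = 5: rhs = 15, matching y values: 7, 10 (2 points).
  x = 6: rhs = 11, matching y values: none (0 points).
  x = 7: rhs = 9, matching y values: 3, 14 (2 points).
  x = 8: rhs = 15, matching y values: 7, 10 (2 points).
  x = 9: rhs = 1, matching y values: 1, 16 (2 points).
  x = 10: rhs = 7, matching y values: none (0 points).
  x = 11: rhs = 5, matching y values: none (0 points).
  x = 12: rhs = 1, matching y values: 1, 16 (2 points).
  x = 13: rhs = 1, matching y values: 1, 16 (2 points).
  x = 14: rhs = 11, matching y values: none (0 points).
  x = 15: rhs = 3, matching y values: none (0 points).
  x = 16: rhs = 0, matching y values: 0 (1 points).
Total affine count: 21.
Full point count |E(F_17)| = 21 + 1 = 22.
Hasse bound: |22 − (17+1)| = |4| = 4 ≤ 2√17 ≈ 8.2462 ✓.


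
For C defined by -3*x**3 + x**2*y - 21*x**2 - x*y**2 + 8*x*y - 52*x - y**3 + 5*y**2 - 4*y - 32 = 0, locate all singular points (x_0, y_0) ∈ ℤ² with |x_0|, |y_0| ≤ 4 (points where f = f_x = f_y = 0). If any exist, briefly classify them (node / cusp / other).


Singular points: {(-2, 2)}; classification: node.

Compute partial derivatives:
  f_x = -9*x**2 + 2*x*y - 42*x - y**2 + 8*y - 52.
  f_y = x**2 - 2*x*y + 8*x - 3*y**2 + 10*y - 4.
Scan x_0 ∈ {−4, ..., 4}. For each x_0, f_y(x_0, y) is a polynomial in y; find its integer roots y ∈ {−4, ..., 4}, then test f_x and f at those candidates.
  x = -4: f_y(-4, y) = -3*y**2 + 18*y - 20; no integer root y with |y| ≤ 4.
  x = -3: f_y(-3, y) = -3*y**2 + 16*y - 19; no integer root y with |y| ≤ 4.
  x = -2: f_y(-2, y) = -3*y**2 + 14*y - 16; vanishes at y ∈ {2}. (-2, 2): f_x = 0, f = 0 — SINGULAR.
  x = -1: f_y(-1, y) = -3*y**2 + 12*y - 11; no integer root y with |y| ≤ 4.
  x = 0: f_y(0, y) = -3*y**2 + 10*y - 4; no integer root y with |y| ≤ 4.
  x = 1: f_y(1, y) = -3*y**2 + 8*y + 5; no integer root y with |y| ≤ 4.
  x = 2: f_y(2, y) = -3*y**2 + 6*y + 16; no integer root y with |y| ≤ 4.
  x = 3: f_y(3, y) = -3*y**2 + 4*y + 29; no integer root y with |y| ≤ 4.
  x = 4: f_y(4, y) = -3*y**2 + 2*y + 44; no integer root y with |y| ≤ 4.
Only singular point on the grid: (-2, 2).
Classify: substitute x = -2 + u, y = 2 + v and expand: f = -3*u**3 + u**2*v - u**2 - u*v**2 - v**3 + v**2.
No constant or linear terms (consistent with a singular point). Quadratic part: -u**2 + v**2. Cubic part: -3*u**3 + u**2*v - u*v**2 - v**3.
The quadratic part v**2 - u**2 = (v − u)(v + u) splits into two distinct linear factors, so there are two distinct tangent lines y − 2 = ±(x − -2) — this is a node (ordinary double point).
Classification: node.


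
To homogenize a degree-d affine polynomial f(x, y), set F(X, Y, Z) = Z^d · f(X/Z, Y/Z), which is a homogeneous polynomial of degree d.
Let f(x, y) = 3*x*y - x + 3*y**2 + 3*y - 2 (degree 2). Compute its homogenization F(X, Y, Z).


F(X, Y, Z) = 3*X*Y - X*Z + 3*Y**2 + 3*Y*Z - 2*Z**2

deg(f) = 2.
Substitute x = X/Z, y = Y/Z into f, then multiply by Z^2.
  monomial 3·x^1·y^1 ↦ 3·X^1·Y^1·Z^0.
  monomial -1·x^1·y^0 ↦ -1·X^1·Y^0·Z^1.
  monomial 3·x^0·y^2 ↦ 3·X^0·Y^2·Z^0.
  monomial 3·x^0·y^1 ↦ 3·X^0·Y^1·Z^1.
  monomial -2·x^0·y^0 ↦ -2·X^0·Y^0·Z^2.
Collecting: F(X, Y, Z) = 3*X*Y - X*Z + 3*Y**2 + 3*Y*Z - 2*Z**2.


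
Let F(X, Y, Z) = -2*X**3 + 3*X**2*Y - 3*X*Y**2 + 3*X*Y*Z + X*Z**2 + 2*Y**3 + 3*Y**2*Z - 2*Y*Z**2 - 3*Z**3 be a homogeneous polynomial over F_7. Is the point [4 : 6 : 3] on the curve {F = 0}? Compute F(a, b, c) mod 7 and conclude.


F(4,6,3) ≡ 1 (mod 7); P is NOT on the curve.

Evaluate F(4, 6, 3) term-by-term (mod 7).
  -2*X**3 ↦ -2·64·1·1 = -128
  3*X**2*Y ↦ 3·16·6·1 = 288
  -3*X*Y**2 ↦ -3·4·36·1 = -432
  3*X*Y*Z ↦ 3·4·6·3 = 216
  X*Z**2 ↦ 1·4·1·9 = 36
  2*Y**3 ↦ 2·1·216·1 = 432
  3*Y**2*Z ↦ 3·1·36·3 = 324
  -2*Y*Z**2 ↦ -2·1·6·9 = -108
  -3*Z**3 ↦ -3·1·1·27 = -81
Sum: F(4, 6, 3) = (-128) + (288) + (-432) + (216) + (36) + (432) + (324) + (-108) + (-81) = 547.
Reducing mod 7: 547 ≡ 1 (mod 7).
Since F(a, b, c) ≡ 1 ≠ 0 (mod 7), P does NOT lie on the curve.


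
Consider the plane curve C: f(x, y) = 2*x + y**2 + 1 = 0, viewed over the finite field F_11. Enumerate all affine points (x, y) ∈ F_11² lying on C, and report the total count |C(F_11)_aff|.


Affine F_11-points: {(3, 2), (3, 9), (5, 0), (6, 3), (6, 8), (8, 4), (8, 7), (9, 5), (9, 6), (10, 1), (10, 10)}; count = 11.

For each of the 121 pairs (x, y) ∈ F_11², evaluate f(x, y) mod 11. Record the zeros.
  x = 0: [0↦1, 1↦2, 2↦5, 3↦10, 4↦6, 5↦4, 6↦4, 7↦6, 8↦10, 9↦5, 10↦2]  zeros at y ∈ ∅
  x = 1: [0↦3, 1↦4, 2↦7, 3↦1, 4↦8, 5↦6, 6↦6, 7↦8, 8↦1, 9↦7, 10↦4]  zeros at y ∈ ∅
  x = 2: [0↦5, 1↦6, 2↦9, 3↦3, 4↦10, 5↦8, 6↦8, 7↦10, 8↦3, 9↦9, 10↦6]  zeros at y ∈ ∅
  x = 3: [0↦7, 1↦8, 2↦0, 3↦5, 4↦1, 5↦10, 6↦10, 7↦1, 8↦5, 9↦0, 10↦8]  zeros at y ∈ {2, 9}
  x = 4: [0↦9, 1↦10, 2↦2, 3↦7, 4↦3, 5↦1, 6↦1, 7↦3, 8↦7, 9↦2, 10↦10]  zeros at y ∈ ∅
  x = 5: [0↦0, 1↦1, 2↦4, 3↦9, 4↦5, 5↦3, 6↦3, 7↦5, 8↦9, 9↦4, 10↦1]  zeros at y ∈ {0}
  x = 6: [0↦2, 1↦3, 2↦6, 3↦0, 4↦7, 5↦5, 6↦5, 7↦7, 8↦0, 9↦6, 10↦3]  zeros at y ∈ {3, 8}
  x = 7: [0↦4, 1↦5, 2↦8, 3↦2, 4↦9, 5↦7, 6↦7, 7↦9, 8↦2, 9↦8, 10↦5]  zeros at y ∈ ∅
  x = 8: [0↦6, 1↦7, 2↦10, 3↦4, 4↦0, 5↦9, 6↦9, 7↦0, 8↦4, 9↦10, 10↦7]  zeros at y ∈ {4, 7}
  x = 9: [0↦8, 1↦9, 2↦1, 3↦6, 4↦2, 5↦0, 6↦0, 7↦2, 8↦6, 9↦1, 10↦9]  zeros at y ∈ {5, 6}
  x = 10: [0↦10, 1↦0, 2↦3, 3↦8, 4↦4, 5↦2, 6↦2, 7↦4, 8↦8, 9↦3, 10↦0]  zeros at y ∈ {1, 10}
Collecting zeros: affine points = {(3, 2), (3, 9), (5, 0), (6, 3), (6, 8), (8, 4), (8, 7), (9, 5), (9, 6), (10, 1), (10, 10)}.
Total count |C(F_11)_aff| = 11.


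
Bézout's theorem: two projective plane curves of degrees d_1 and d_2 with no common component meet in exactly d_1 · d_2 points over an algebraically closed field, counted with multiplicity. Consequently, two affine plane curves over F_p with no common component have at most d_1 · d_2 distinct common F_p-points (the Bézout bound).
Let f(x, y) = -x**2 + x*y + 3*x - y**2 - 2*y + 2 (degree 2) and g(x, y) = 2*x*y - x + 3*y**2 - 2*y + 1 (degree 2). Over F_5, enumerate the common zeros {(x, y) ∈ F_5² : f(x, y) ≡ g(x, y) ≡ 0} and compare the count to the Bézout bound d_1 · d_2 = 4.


Common zeros: {(2, 2)}; count = 1; Bézout bound = 4.

deg(f) = 2, deg(g) = 2, so Bézout bound = 4.
Scan x ∈ F_5. For each x, list the y ∈ F_5 with f(x, y) ≡ 0 and those with g(x, y) ≡ 0 (mod 5); the common zeros in that column are the intersection.
  x = 0: f ≡ 0 at y ∈ ∅; g ≡ 0 at y ∈ ∅; common: ∅.
  x = 1: f ≡ 0 at y ∈ ∅; g ≡ 0 at y ∈ {0}; common: ∅.
  x = 2: f ≡ 0 at y ∈ {2, 3}; g ≡ 0 at y ∈ {2, 4}; common: {2}.
  x = 3: f ≡ 0 at y ∈ {2, 4}; g ≡ 0 at y ∈ {1}; common: ∅.
  x = 4: f ≡ 0 at y ∈ {3, 4}; g ≡ 0 at y ∈ ∅; common: ∅.
Collecting: common zeros = {(2, 2)}, so the count is 1.
Comparison with the Bézout bound: 1 ≤ 4 = deg(f)·deg(g), as expected for curves with no common component (the affine F_5-count falls short of the bound because intersections may lie at infinity, over extension fields, or carry multiplicity).


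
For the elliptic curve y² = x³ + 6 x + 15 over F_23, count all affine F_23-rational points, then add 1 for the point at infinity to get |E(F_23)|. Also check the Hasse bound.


Affine points = {(2, 9), (2, 14), (5, 3), (5, 20), (7, 3), (7, 20), (8, 0), (9, 4), (9, 19), (11, 3), (11, 20), (13, 6), (13, 17), (17, 4), (17, 19), (20, 4), (20, 19), (21, 8), (21, 15), (22, 10), (22, 13)}; affine count = 21; |E(F_23)| = 22.

Discriminant check: Δ ∝ 4a³ + 27b² = 4·6³ + 27·15² = 4·216 + 27·225 ≡ 16 (mod 23). Nonzero ⇒ E is nonsingular.
For each x ∈ F_23, compute rhs = x³ + 6·x + 15 mod 23, then count y ∈ F_23 with y² ≡ rhs.
  x = 0: rhs = 15, matching y values: none (0 points).
  x = 1: rhs = 22, matching y values: none (0 points).
  x = 2: rhs = 12, matching y values: 9, 14 (2 points).
  x = 3: rhs = 14, matching y values: none (0 points).
  x = 4: rhs = 11, matching y values: none (0 points).
  x = 5: rhs = 9, matching y values: 3, 20 (2 points).
  x = 6: rhs = 14, matching y values: none (0 points).
  x = 7: rhs = 9, matching y values: 3, 20 (2 points).
  x = 8: rhs = 0, matching y values: 0 (1 points).
  x = 9: rhs = 16, matching y values: 4, 19 (2 points).
  x = 10: rhs = 17, matching y values: none (0 points).
  x = 11: rhs = 9, matching y values: 3, 20 (2 points).
  x = 12: rhs = 21, matching y values: none (0 points).
  x = 13: rhs = 13, matching y values: 6, 17 (2 points).
  x = 14: rhs = 14, matching y values: none (0 points).
  x = 15: rhs = 7, matching y values: none (0 points).
  x = 16: rhs = 21, matching y values: none (0 points).
  x = 17: rhs = 16, matching y values: 4, 19 (2 points).
  x = 18: rhs = 21, matching y values: none (0 points).
  x = 19: rhs = 19, matching y values: none (0 points).
  x = 20: rhs = 16, matching y values: 4, 19 (2 points).
  x = 21: rhs = 18, matching y values: 8, 15 (2 points).
  x = 22: rhs = 8, matching y values: 10, 13 (2 points).
Total affine count: 21.
Full point count |E(F_23)| = 21 + 1 = 22.
Hasse bound: |22 − (23+1)| = |-2| = 2 ≤ 2√23 ≈ 9.5917 ✓.


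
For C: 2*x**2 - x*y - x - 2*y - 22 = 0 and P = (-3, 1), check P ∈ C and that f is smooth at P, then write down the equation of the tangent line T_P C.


Tangent line at P: -14*x + y - 43 = 0.

Step 1: f(-3, 1) = 0, so P lies on C.
Step 2: partial derivatives
  f_x(x, y) = 4*x - y - 1, f_y(x, y) = -x - 2.
  f_x(P) = -14, f_y(P) = 1 (gradient nonzero, so P is smooth).
Step 3: tangent line at P: -14·(x − -3) + 1·(y − 1) = 0.
Expanding: -14*x + y - 43 = 0.


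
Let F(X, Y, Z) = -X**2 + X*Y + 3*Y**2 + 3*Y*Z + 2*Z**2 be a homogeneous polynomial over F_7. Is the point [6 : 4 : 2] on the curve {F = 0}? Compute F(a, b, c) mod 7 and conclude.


F(6,4,2) ≡ 5 (mod 7); P is NOT on the curve.

Evaluate F(6, 4, 2) term-by-term (mod 7).
  -X**2 ↦ -1·36·1·1 = -36
  X*Y ↦ 1·6·4·1 = 24
  3*Y**2 ↦ 3·1·16·1 = 48
  3*Y*Z ↦ 3·1·4·2 = 24
  2*Z**2 ↦ 2·1·1·4 = 8
Sum: F(6, 4, 2) = (-36) + (24) + (48) + (24) + (8) = 68.
Reducing mod 7: 68 ≡ 5 (mod 7).
Since F(a, b, c) ≡ 5 ≠ 0 (mod 7), P does NOT lie on the curve.


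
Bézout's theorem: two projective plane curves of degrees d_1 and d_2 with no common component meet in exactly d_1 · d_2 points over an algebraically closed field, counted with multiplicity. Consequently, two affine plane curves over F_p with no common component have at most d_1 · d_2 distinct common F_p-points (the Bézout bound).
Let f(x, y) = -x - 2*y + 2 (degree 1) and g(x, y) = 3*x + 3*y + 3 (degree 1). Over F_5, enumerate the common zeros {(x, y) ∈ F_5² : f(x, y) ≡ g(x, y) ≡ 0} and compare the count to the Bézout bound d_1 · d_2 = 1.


Common zeros: {(1, 3)}; count = 1; Bézout bound = 1.

deg(f) = 1, deg(g) = 1, so Bézout bound = 1.
Scan x ∈ F_5. For each x, list the y ∈ F_5 with f(x, y) ≡ 0 and those with g(x, y) ≡ 0 (mod 5); the common zeros in that column are the intersection.
  x = 0: f ≡ 0 at y ∈ {1}; g ≡ 0 at y ∈ {4}; common: ∅.
  x = 1: f ≡ 0 at y ∈ {3}; g ≡ 0 at y ∈ {3}; common: {3}.
  x = 2: f ≡ 0 at y ∈ {0}; g ≡ 0 at y ∈ {2}; common: ∅.
  x = 3: f ≡ 0 at y ∈ {2}; g ≡ 0 at y ∈ {1}; common: ∅.
  x = 4: f ≡ 0 at y ∈ {4}; g ≡ 0 at y ∈ {0}; common: ∅.
Collecting: common zeros = {(1, 3)}, so the count is 1.
Comparison with the Bézout bound: 1 ≤ 1 = deg(f)·deg(g), as expected for curves with no common component (the bound is attained).


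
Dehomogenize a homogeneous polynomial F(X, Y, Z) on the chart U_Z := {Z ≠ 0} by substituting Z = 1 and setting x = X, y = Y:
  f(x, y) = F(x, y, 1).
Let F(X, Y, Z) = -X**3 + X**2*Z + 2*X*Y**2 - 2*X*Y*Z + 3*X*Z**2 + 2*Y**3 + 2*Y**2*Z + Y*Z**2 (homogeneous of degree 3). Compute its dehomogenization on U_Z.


f(x, y) = -x**3 + x**2 + 2*x*y**2 - 2*x*y + 3*x + 2*y**3 + 2*y**2 + y

On U_Z we set Z = 1. Each monomial c·X^i·Y^j·Z^k in F becomes c·x^i·y^j·1^k = c·x^i·y^j.
Substituting Z = 1: F(X, Y, 1) = -x**3 + x**2 + 2*x*y**2 - 2*x*y + 3*x + 2*y**3 + 2*y**2 + y.
Note: deg(f) ≤ deg(F) = 3; strict inequality happens when F is divisible by Z (lost terms).


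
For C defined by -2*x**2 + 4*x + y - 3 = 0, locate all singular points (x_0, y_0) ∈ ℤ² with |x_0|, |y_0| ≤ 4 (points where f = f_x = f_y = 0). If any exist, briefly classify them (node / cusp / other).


No singular points in the scanned grid; C is smooth there.

Compute partial derivatives:
  f_x = 4 - 4*x.
  f_y = 1.
f_y = 1 is a nonzero constant, so f_y never vanishes: no point (x, y) can satisfy f = f_x = f_y = 0. In particular no (x, y) ∈ {−4, ..., 4}² is singular; the curve is smooth.


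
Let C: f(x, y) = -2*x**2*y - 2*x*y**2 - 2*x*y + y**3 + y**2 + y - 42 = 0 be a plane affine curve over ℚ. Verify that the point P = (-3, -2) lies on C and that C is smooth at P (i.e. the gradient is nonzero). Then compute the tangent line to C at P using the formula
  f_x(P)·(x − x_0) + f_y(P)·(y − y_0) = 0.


Tangent line at P: -28*x - 27*y - 138 = 0.

Step 1: f(-3, -2) = 0, so P lies on C.
Step 2: partial derivatives
  f_x(x, y) = -4*x*y - 2*y**2 - 2*y, f_y(x, y) = -2*x**2 - 4*x*y - 2*x + 3*y**2 + 2*y + 1.
  f_x(P) = -28, f_y(P) = -27 (gradient nonzero, so P is smooth).
Step 3: tangent line at P: -28·(x − -3) + -27·(y − -2) = 0.
Expanding: -28*x - 27*y - 138 = 0.


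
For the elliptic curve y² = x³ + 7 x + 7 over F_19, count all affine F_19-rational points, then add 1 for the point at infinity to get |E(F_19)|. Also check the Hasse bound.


Affine points = {(0, 8), (0, 11), (3, 6), (3, 13), (4, 2), (4, 17), (7, 0), (8, 9), (8, 10), (9, 1), (9, 18), (11, 3), (11, 16), (16, 4), (16, 15), (17, 2), (17, 17)}; affine count = 17; |E(F_19)| = 18.

Discriminant check: Δ ∝ 4a³ + 27b² = 4·7³ + 27·7² = 4·343 + 27·49 ≡ 16 (mod 19). Nonzero ⇒ E is nonsingular.
For each x ∈ F_19, compute rhs = x³ + 7·x + 7 mod 19, then count y ∈ F_19 with y² ≡ rhs.
  x = 0: rhs = 7, matching y values: 8, 11 (2 points).
  x = 1: rhs = 15, matching y values: none (0 points).
  x = 2: rhs = 10, matching y values: none (0 points).
  x = 3: rhs = 17, matching y values: 6, 13 (2 points).
  x = 4: rhs = 4, matching y values: 2, 17 (2 points).
  x = 5: rhs = 15, matching y values: none (0 points).
  x = 6: rhs = 18, matching y values: none (0 points).
  x = 7: rhs = 0, matching y values: 0 (1 points).
  x = 8: rhs = 5, matching y values: 9, 10 (2 points).
  x = 9: rhs = 1, matching y values: 1, 18 (2 points).
  x = 10: rhs = 13, matching y values: none (0 points).
  x = 11: rhs = 9, matching y values: 3, 16 (2 points).
  x = 12: rhs = 14, matching y values: none (0 points).
  x = 13: rhs = 15, matching y values: none (0 points).
  x = 14: rhs = 18, matching y values: none (0 points).
  x = 15: rhs = 10, matching y values: none (0 points).
  x = 16: rhs = 16, matching y values: 4, 15 (2 points).
  x = 17: rhs = 4, matching y values: 2, 17 (2 points).
  x = 18: rhs = 18, matching y values: none (0 points).
Total affine count: 17.
Full point count |E(F_19)| = 17 + 1 = 18.
Hasse bound: |18 − (19+1)| = |-2| = 2 ≤ 2√19 ≈ 8.7178 ✓.


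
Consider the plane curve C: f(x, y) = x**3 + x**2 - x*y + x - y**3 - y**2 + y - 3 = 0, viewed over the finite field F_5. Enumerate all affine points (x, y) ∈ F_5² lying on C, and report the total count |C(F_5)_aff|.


Affine F_5-points: {(1, 0), (1, 4), (3, 2)}; count = 3.

For each of the 25 pairs (x, y) ∈ F_5², evaluate f(x, y) mod 5. Record the zeros.
  x = 0: [0↦2, 1↦1, 2↦2, 3↦4, 4↦1]  zeros at y ∈ ∅
  x = 1: [0↦0, 1↦3, 2↦3, 3↦4, 4↦0]  zeros at y ∈ {0, 4}
  x = 2: [0↦1, 1↦3, 2↦2, 3↦2, 4↦2]  zeros at y ∈ ∅
  x = 3: [0↦1, 1↦2, 2↦0, 3↦4, 4↦3]  zeros at y ∈ {2}
  x = 4: [0↦1, 1↦1, 2↦3, 3↦1, 4↦4]  zeros at y ∈ ∅
Collecting zeros: affine points = {(1, 0), (1, 4), (3, 2)}.
Total count |C(F_5)_aff| = 3.


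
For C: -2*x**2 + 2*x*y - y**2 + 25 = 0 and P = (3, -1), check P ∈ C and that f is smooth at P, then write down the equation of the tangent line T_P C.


Tangent line at P: -14*x + 8*y + 50 = 0.

Step 1: f(3, -1) = 0, so P lies on C.
Step 2: partial derivatives
  f_x(x, y) = -4*x + 2*y, f_y(x, y) = 2*x - 2*y.
  f_x(P) = -14, f_y(P) = 8 (gradient nonzero, so P is smooth).
Step 3: tangent line at P: -14·(x − 3) + 8·(y − -1) = 0.
Expanding: -14*x + 8*y + 50 = 0.


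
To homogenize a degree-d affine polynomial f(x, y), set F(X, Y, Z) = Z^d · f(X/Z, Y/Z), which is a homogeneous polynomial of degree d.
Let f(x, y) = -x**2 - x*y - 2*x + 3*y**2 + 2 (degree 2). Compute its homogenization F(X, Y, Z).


F(X, Y, Z) = -X**2 - X*Y - 2*X*Z + 3*Y**2 + 2*Z**2

deg(f) = 2.
Substitute x = X/Z, y = Y/Z into f, then multiply by Z^2.
  monomial -1·x^2·y^0 ↦ -1·X^2·Y^0·Z^0.
  monomial -1·x^1·y^1 ↦ -1·X^1·Y^1·Z^0.
  monomial -2·x^1·y^0 ↦ -2·X^1·Y^0·Z^1.
  monomial 3·x^0·y^2 ↦ 3·X^0·Y^2·Z^0.
  monomial 2·x^0·y^0 ↦ 2·X^0·Y^0·Z^2.
Collecting: F(X, Y, Z) = -X**2 - X*Y - 2*X*Z + 3*Y**2 + 2*Z**2.


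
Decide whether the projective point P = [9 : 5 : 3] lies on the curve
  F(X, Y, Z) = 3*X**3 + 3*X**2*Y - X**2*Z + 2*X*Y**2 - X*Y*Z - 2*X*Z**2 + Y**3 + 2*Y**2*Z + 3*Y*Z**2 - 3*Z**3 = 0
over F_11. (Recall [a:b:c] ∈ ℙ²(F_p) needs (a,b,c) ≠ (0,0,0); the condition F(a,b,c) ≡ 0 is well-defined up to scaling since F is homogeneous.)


F(9,5,3) ≡ 0 (mod 11); P is on the curve.

Evaluate F(9, 5, 3) term-by-term (mod 11).
  3*X**3 ↦ 3·729·1·1 = 2187
  3*X**2*Y ↦ 3·81·5·1 = 1215
  -X**2*Z ↦ -1·81·1·3 = -243
  2*X*Y**2 ↦ 2·9·25·1 = 450
  -X*Y*Z ↦ -1·9·5·3 = -135
  -2*X*Z**2 ↦ -2·9·1·9 = -162
  Y**3 ↦ 1·1·125·1 = 125
  2*Y**2*Z ↦ 2·1·25·3 = 150
  3*Y*Z**2 ↦ 3·1·5·9 = 135
  -3*Z**3 ↦ -3·1·1·27 = -81
Sum: F(9, 5, 3) = (2187) + (1215) + (-243) + (450) + (-135) + (-162) + (125) + (150) + (135) + (-81) = 3641.
Reducing mod 11: 3641 ≡ 0 (mod 11).
Since F(a, b, c) ≡ 0 (mod 11), P lies on the curve.


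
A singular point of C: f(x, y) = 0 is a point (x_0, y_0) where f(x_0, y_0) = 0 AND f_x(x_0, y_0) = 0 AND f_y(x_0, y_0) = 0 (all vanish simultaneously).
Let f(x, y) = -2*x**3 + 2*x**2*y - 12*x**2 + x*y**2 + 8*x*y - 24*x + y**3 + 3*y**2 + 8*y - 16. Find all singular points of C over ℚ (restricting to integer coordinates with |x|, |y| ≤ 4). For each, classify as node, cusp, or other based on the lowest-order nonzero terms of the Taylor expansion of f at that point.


Singular points: {(-2, 0)}; classification: cusp.

Compute partial derivatives:
  f_x = -6*x**2 + 4*x*y - 24*x + y**2 + 8*y - 24.
  f_y = 2*x**2 + 2*x*y + 8*x + 3*y**2 + 6*y + 8.
Scan x_0 ∈ {−4, ..., 4}. For each x_0, f_y(x_0, y) is a polynomial in y; find its integer roots y ∈ {−4, ..., 4}, then test f_x and f at those candidates.
  x = -4: f_y(-4, y) = 3*y**2 - 2*y + 8; no integer root y with |y| ≤ 4.
  x = -3: f_y(-3, y) = 3*y**2 + 2; no integer root y with |y| ≤ 4.
  x = -2: f_y(-2, y) = 3*y**2 + 2*y; vanishes at y ∈ {0}. (-2, 0): f_x = 0, f = 0 — SINGULAR.
  x = -1: f_y(-1, y) = 3*y**2 + 4*y + 2; no integer root y with |y| ≤ 4.
  x = 0: f_y(0, y) = 3*y**2 + 6*y + 8; no integer root y with |y| ≤ 4.
  x = 1: f_y(1, y) = 3*y**2 + 8*y + 18; no integer root y with |y| ≤ 4.
  x = 2: f_y(2, y) = 3*y**2 + 10*y + 32; no integer root y with |y| ≤ 4.
  x = 3: f_y(3, y) = 3*y**2 + 12*y + 50; no integer root y with |y| ≤ 4.
  x = 4: f_y(4, y) = 3*y**2 + 14*y + 72; no integer root y with |y| ≤ 4.
Only singular point on the grid: (-2, 0).
Classify: substitute x = -2 + u, y = 0 + v and expand: f = -2*u**3 + 2*u**2*v + u*v**2 + v**3 + v**2.
No constant or linear terms (consistent with a singular point). Quadratic part: v**2. Cubic part: -2*u**3 + 2*u**2*v + u*v**2 + v**3.
The quadratic part v**2 is a perfect square, so there is a single (double) tangent line v = 0, i.e. y = 0. Restricting the cubic part to that line (v = 0) leaves -2*u**3 ≠ 0, so f is not divisible by v and the branch is v² ≈ 2*u**3 to lowest order — this is a cusp.
Classification: cusp.


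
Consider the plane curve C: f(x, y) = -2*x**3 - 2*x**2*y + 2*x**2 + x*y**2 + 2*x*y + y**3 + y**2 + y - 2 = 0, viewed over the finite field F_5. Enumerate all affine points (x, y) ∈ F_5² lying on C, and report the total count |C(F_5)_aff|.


Affine F_5-points: {(2, 0), (2, 3), (2, 4), (4, 1), (4, 3)}; count = 5.

For each of the 25 pairs (x, y) ∈ F_5², evaluate f(x, y) mod 5. Record the zeros.
  x = 0: [0↦3, 1↦1, 2↦2, 3↦2, 4↦2]  zeros at y ∈ ∅
  x = 1: [0↦3, 1↦2, 2↦1, 3↦1, 4↦3]  zeros at y ∈ ∅
  x = 2: [0↦0, 1↦1, 2↦4, 3↦0, 4↦0]  zeros at y ∈ {0, 3, 4}
  x = 3: [0↦2, 1↦1, 2↦4, 3↦2, 4↦1]  zeros at y ∈ ∅
  x = 4: [0↦2, 1↦0, 2↦4, 3↦0, 4↦4]  zeros at y ∈ {1, 3}
Collecting zeros: affine points = {(2, 0), (2, 3), (2, 4), (4, 1), (4, 3)}.
Total count |C(F_5)_aff| = 5.


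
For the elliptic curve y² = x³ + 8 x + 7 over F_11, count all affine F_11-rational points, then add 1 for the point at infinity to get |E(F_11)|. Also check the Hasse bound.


Affine points = {(1, 4), (1, 7), (2, 3), (2, 8), (3, 5), (3, 6), (4, 2), (4, 9), (8, 0), (9, 4), (9, 7), (10, 3), (10, 8)}; affine count = 13; |E(F_11)| = 14.

Discriminant check: Δ ∝ 4a³ + 27b² = 4·8³ + 27·7² = 4·512 + 27·49 ≡ 5 (mod 11). Nonzero ⇒ E is nonsingular.
For each x ∈ F_11, compute rhs = x³ + 8·x + 7 mod 11, then count y ∈ F_11 with y² ≡ rhs.
  x = 0: rhs = 7, matching y values: none (0 points).
  x = 1: rhs = 5, matching y values: 4, 7 (2 points).
  x = 2: rhs = 9, matching y values: 3, 8 (2 points).
  x = 3: rhs = 3, matching y values: 5, 6 (2 points).
  x = 4: rhs = 4, matching y values: 2, 9 (2 points).
  x = 5: rhs = 7, matching y values: none (0 points).
  x = 6: rhs = 7, matching y values: none (0 points).
  x = 7: rhs = 10, matching y values: none (0 points).
  x = 8: rhs = 0, matching y values: 0 (1 points).
  x = 9: rhs = 5, matching y values: 4, 7 (2 points).
  x = 10: rhs = 9, matching y values: 3, 8 (2 points).
Total affine count: 13.
Full point count |E(F_11)| = 13 + 1 = 14.
Hasse bound: |14 − (11+1)| = |2| = 2 ≤ 2√11 ≈ 6.6332 ✓.


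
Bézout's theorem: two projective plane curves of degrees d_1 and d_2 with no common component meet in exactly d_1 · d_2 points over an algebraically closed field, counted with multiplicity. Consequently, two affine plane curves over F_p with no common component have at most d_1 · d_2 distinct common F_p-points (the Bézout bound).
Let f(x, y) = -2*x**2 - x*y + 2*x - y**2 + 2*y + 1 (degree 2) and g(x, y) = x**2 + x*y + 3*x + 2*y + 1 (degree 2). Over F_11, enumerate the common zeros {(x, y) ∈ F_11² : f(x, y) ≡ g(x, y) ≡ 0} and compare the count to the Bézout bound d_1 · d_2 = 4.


Common zeros: {(7, 8)}; count = 1; Bézout bound = 4.

deg(f) = 2, deg(g) = 2, so Bézout bound = 4.
Scan x ∈ F_11. For each x, list the y ∈ F_11 with f(x, y) ≡ 0 and those with g(x, y) ≡ 0 (mod 11); the common zeros in that column are the intersection.
  x = 0: f ≡ 0 at y ∈ ∅; g ≡ 0 at y ∈ {5}; common: ∅.
  x = 1: f ≡ 0 at y ∈ {4, 8}; g ≡ 0 at y ∈ {2}; common: ∅.
  x = 2: f ≡ 0 at y ∈ ∅; g ≡ 0 at y ∈ {0}; common: ∅.
  x = 3: f ≡ 0 at y ∈ {0, 10}; g ≡ 0 at y ∈ {5}; common: ∅.
  x = 4: f ≡ 0 at y ∈ {10}; g ≡ 0 at y ∈ {8}; common: ∅.
  x = 5: f ≡ 0 at y ∈ ∅; g ≡ 0 at y ∈ {2}; common: ∅.
  x = 6: f ≡ 0 at y ∈ {9}; g ≡ 0 at y ∈ {0}; common: ∅.
  x = 7: f ≡ 0 at y ∈ {8, 9}; g ≡ 0 at y ∈ {8}; common: {8}.
  x = 8: f ≡ 0 at y ∈ ∅; g ≡ 0 at y ∈ {1}; common: ∅.
  x = 9: f ≡ 0 at y ∈ {0, 4}; g ≡ 0 at y ∈ ∅; common: ∅.
  x = 10: f ≡ 0 at y ∈ ∅; g ≡ 0 at y ∈ {1}; common: ∅.
Collecting: common zeros = {(7, 8)}, so the count is 1.
Comparison with the Bézout bound: 1 ≤ 4 = deg(f)·deg(g), as expected for curves with no common component (the affine F_11-count falls short of the bound because intersections may lie at infinity, over extension fields, or carry multiplicity).


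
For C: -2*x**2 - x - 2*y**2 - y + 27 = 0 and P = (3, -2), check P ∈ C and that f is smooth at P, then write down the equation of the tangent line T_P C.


Tangent line at P: -13*x + 7*y + 53 = 0.

Step 1: f(3, -2) = 0, so P lies on C.
Step 2: partial derivatives
  f_x(x, y) = -4*x - 1, f_y(x, y) = -4*y - 1.
  f_x(P) = -13, f_y(P) = 7 (gradient nonzero, so P is smooth).
Step 3: tangent line at P: -13·(x − 3) + 7·(y − -2) = 0.
Expanding: -13*x + 7*y + 53 = 0.


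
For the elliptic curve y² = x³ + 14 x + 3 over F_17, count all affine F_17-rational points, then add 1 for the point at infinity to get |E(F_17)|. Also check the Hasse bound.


Affine points = {(1, 1), (1, 16), (3, 2), (3, 15), (4, 2), (4, 15), (7, 6), (7, 11), (8, 7), (8, 10), (9, 5), (9, 12), (10, 2), (10, 15), (11, 3), (11, 14), (13, 6), (13, 11), (14, 6), (14, 11), (15, 1), (15, 16)}; affine count = 22; |E(F_17)| = 23.

Discriminant check: Δ ∝ 4a³ + 27b² = 4·14³ + 27·3² = 4·2744 + 27·9 ≡ 16 (mod 17). Nonzero ⇒ E is nonsingular.
For each x ∈ F_17, compute rhs = x³ + 14·x + 3 mod 17, then count y ∈ F_17 with y² ≡ rhs.
  x = 0: rhs = 3, matching y values: none (0 points).
  x = 1: rhs = 1, matching y values: 1, 16 (2 points).
  x = 2: rhs = 5, matching y values: none (0 points).
  x = 3: rhs = 4, matching y values: 2, 15 (2 points).
  x = 4: rhs = 4, matching y values: 2, 15 (2 points).
  x = 5: rhs = 11, matching y values: none (0 points).
  x = 6: rhs = 14, matching y values: none (0 points).
  x = 7: rhs = 2, matching y values: 6, 11 (2 points).
  x = 8: rhs = 15, matching y values: 7, 10 (2 points).
  x = 9: rhs = 8, matching y values: 5, 12 (2 points).
  x = 10: rhs = 4, matching y values: 2, 15 (2 points).
  x = 11: rhs = 9, matching y values: 3, 14 (2 points).
  x = 12: rhs = 12, matching y values: none (0 points).
  x = 13: rhs = 2, matching y values: 6, 11 (2 points).
  x = 14: rhs = 2, matching y values: 6, 11 (2 points).
  x = 15: rhs = 1, matching y values: 1, 16 (2 points).
  x = 16: rhs = 5, matching y values: none (0 points).
Total affine count: 22.
Full point count |E(F_17)| = 22 + 1 = 23.
Hasse bound: |23 − (17+1)| = |5| = 5 ≤ 2√17 ≈ 8.2462 ✓.


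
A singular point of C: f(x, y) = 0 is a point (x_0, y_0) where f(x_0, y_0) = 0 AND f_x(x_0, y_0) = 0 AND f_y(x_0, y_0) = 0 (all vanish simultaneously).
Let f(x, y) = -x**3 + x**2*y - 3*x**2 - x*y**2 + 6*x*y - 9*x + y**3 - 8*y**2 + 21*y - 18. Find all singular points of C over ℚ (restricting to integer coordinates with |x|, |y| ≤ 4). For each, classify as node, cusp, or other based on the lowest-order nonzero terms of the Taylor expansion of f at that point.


Singular points: {(0, 3)}; classification: cusp.

Compute partial derivatives:
  f_x = -3*x**2 + 2*x*y - 6*x - y**2 + 6*y - 9.
  f_y = x**2 - 2*x*y + 6*x + 3*y**2 - 16*y + 21.
Scan x_0 ∈ {−4, ..., 4}. For each x_0, f_y(x_0, y) is a polynomial in y; find its integer roots y ∈ {−4, ..., 4}, then test f_x and f at those candidates.
  x = -4: f_y(-4, y) = 3*y**2 - 8*y + 13; no integer root y with |y| ≤ 4.
  x = -3: f_y(-3, y) = 3*y**2 - 10*y + 12; no integer root y with |y| ≤ 4.
  x = -2: f_y(-2, y) = 3*y**2 - 12*y + 13; no integer root y with |y| ≤ 4.
  x = -1: f_y(-1, y) = 3*y**2 - 14*y + 16; vanishes at y ∈ {2}. (-1, 2): f_x = -2 ≠ 0.
  x = 0: f_y(0, y) = 3*y**2 - 16*y + 21; vanishes at y ∈ {3}. (0, 3): f_x = 0, f = 0 — SINGULAR.
  x = 1: f_y(1, y) = 3*y**2 - 18*y + 28; no integer root y with |y| ≤ 4.
  x = 2: f_y(2, y) = 3*y**2 - 20*y + 37; no integer root y with |y| ≤ 4.
  x = 3: f_y(3, y) = 3*y**2 - 22*y + 48; no integer root y with |y| ≤ 4.
  x = 4: f_y(4, y) = 3*y**2 - 24*y + 61; no integer root y with |y| ≤ 4.
Only singular point on the grid: (0, 3).
Classify: substitute x = 0 + u, y = 3 + v and expand: f = -u**3 + u**2*v - u*v**2 + v**3 + v**2.
No constant or linear terms (consistent with a singular point). Quadratic part: v**2. Cubic part: -u**3 + u**2*v - u*v**2 + v**3.
The quadratic part v**2 is a perfect square, so there is a single (double) tangent line v = 0, i.e. y = 3. Restricting the cubic part to that line (v = 0) leaves -u**3 ≠ 0, so f is not divisible by v and the branch is v² ≈ u**3 to lowest order — this is a cusp.
Classification: cusp.


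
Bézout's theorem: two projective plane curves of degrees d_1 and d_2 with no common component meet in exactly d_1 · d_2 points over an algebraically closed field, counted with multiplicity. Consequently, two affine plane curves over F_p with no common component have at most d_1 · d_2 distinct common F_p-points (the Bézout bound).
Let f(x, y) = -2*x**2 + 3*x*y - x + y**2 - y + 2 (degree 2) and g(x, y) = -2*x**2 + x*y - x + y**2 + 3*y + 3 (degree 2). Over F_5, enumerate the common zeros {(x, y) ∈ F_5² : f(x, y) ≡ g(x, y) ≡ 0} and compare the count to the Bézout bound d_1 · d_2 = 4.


Common zeros: ∅; count = 0; Bézout bound = 4.

deg(f) = 2, deg(g) = 2, so Bézout bound = 4.
Scan x ∈ F_5. For each x, list the y ∈ F_5 with f(x, y) ≡ 0 and those with g(x, y) ≡ 0 (mod 5); the common zeros in that column are the intersection.
  x = 0: f ≡ 0 at y ∈ ∅; g ≡ 0 at y ∈ ∅; common: ∅.
  x = 1: f ≡ 0 at y ∈ ∅; g ≡ 0 at y ∈ {0, 1}; common: ∅.
  x = 2: f ≡ 0 at y ∈ ∅; g ≡ 0 at y ∈ ∅; common: ∅.
  x = 3: f ≡ 0 at y ∈ {1}; g ≡ 0 at y ∈ ∅; common: ∅.
  x = 4: f ≡ 0 at y ∈ ∅; g ≡ 0 at y ∈ {1, 2}; common: ∅.
Collecting: common zeros = ∅, so the count is 0.
Comparison with the Bézout bound: 0 ≤ 4 = deg(f)·deg(g), as expected for curves with no common component (the affine F_5-count falls short of the bound because intersections may lie at infinity, over extension fields, or carry multiplicity).


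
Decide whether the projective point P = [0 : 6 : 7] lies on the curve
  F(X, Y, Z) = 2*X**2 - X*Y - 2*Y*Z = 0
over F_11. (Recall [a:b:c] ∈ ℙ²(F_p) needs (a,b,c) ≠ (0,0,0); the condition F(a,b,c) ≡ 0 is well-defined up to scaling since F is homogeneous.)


F(0,6,7) ≡ 4 (mod 11); P is NOT on the curve.

Evaluate F(0, 6, 7) term-by-term (mod 11).
  2*X**2 ↦ 2·0·1·1 = 0
  -X*Y ↦ -1·0·6·1 = 0
  -2*Y*Z ↦ -2·1·6·7 = -84
Sum: F(0, 6, 7) = (0) + (0) + (-84) = -84.
Reducing mod 11: -84 ≡ 4 (mod 11).
Since F(a, b, c) ≡ 4 ≠ 0 (mod 11), P does NOT lie on the curve.


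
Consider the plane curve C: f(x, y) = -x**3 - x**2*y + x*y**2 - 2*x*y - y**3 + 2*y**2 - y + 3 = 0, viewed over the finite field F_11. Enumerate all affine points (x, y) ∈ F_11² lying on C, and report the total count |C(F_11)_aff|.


Affine F_11-points: {(0, 4), (0, 5), (1, 1), (2, 1), (3, 2), (5, 7), (6, 8), (7, 1), (7, 2), (7, 6), (8, 4), (9, 0), (10, 2), (10, 4), (10, 6)}; count = 15.

For each of the 121 pairs (x, y) ∈ F_11², evaluate f(x, y) mod 11. Record the zeros.
  x = 0: [0↦3, 1↦3, 2↦1, 3↦2, 4↦0, 5↦0, 6↦7, 7↦4, 8↦7, 9↦10, 10↦7]  zeros at y ∈ {4, 5}
  x = 1: [0↦2, 1↦0, 2↦9, 3↦1, 4↦3, 5↦9, 6↦2, 7↦9, 8↦2, 9↦8, 10↦10]  zeros at y ∈ {1}
  x = 2: [0↦6, 1↦0, 2↦7, 3↦10, 4↦3, 5↦2, 6↦1, 7↦5, 8↦8, 9↦4, 10↦9]  zeros at y ∈ {1}
  x = 3: [0↦9, 1↦8, 2↦0, 3↦1, 4↦5, 5↦6, 6↦9, 7↦8, 8↦8, 9↦3, 10↦9]  zeros at y ∈ {2}
  x = 4: [0↦5, 1↦7, 2↦4, 3↦1, 4↦3, 5↦4, 6↦9, 7↦1, 8↦7, 9↦10, 10↦4]  zeros at y ∈ ∅
  x = 5: [0↦10, 1↦2, 2↦2, 3↦4, 4↦2, 5↦1, 6↦6, 7↦0, 8↦10, 9↦8, 10↦10]  zeros at y ∈ {7}
  x = 6: [0↦7, 1↦9, 2↦10, 3↦4, 4↦7, 5↦2, 6↦5, 7↦10, 8↦0, 9↦2, 10↦10]  zeros at y ∈ {8}
  x = 7: [0↦1, 1↦0, 2↦0, 3↦6, 4↦1, 5↦1, 6↦0, 7↦3, 8↦4, 9↦8, 10↦9]  zeros at y ∈ {1, 2, 6}
  x = 8: [0↦8, 1↦2, 2↦10, 3↦4, 4↦0, 5↦3, 6↦7, 7↦6, 8↦5, 9↦9, 10↦1]  zeros at y ∈ {4}
  x = 9: [0↦0, 1↦9, 2↦1, 3↦3, 4↦9, 5↦2, 6↦9, 7↦2, 8↦8, 9↦10, 10↦2]  zeros at y ∈ {0}
  x = 10: [0↦4, 1↦4, 2↦0, 3↦8, 4↦0, 5↦3, 6↦0, 7↦7, 8↦7, 9↦5, 10↦6]  zeros at y ∈ {2, 4, 6}
Collecting zeros: affine points = {(0, 4), (0, 5), (1, 1), (2, 1), (3, 2), (5, 7), (6, 8), (7, 1), (7, 2), (7, 6), (8, 4), (9, 0), (10, 2), (10, 4), (10, 6)}.
Total count |C(F_11)_aff| = 15.
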